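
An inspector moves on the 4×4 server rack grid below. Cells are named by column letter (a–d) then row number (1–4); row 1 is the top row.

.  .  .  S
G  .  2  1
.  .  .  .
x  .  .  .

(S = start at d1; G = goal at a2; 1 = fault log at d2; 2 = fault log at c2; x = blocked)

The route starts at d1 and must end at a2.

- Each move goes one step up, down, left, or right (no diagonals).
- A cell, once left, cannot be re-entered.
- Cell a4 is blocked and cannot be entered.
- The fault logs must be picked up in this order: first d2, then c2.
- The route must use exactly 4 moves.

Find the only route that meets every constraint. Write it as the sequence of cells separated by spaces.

d1 d2 c2 b2 a2

The waypoints must appear in the order d2, c2, with no cell reused.
Route from d1: down 1 to d2, left 3 to a2 — 4 moves in all.
Check: order respected (1 at step 1, 2 at step 2); 4 moves as required.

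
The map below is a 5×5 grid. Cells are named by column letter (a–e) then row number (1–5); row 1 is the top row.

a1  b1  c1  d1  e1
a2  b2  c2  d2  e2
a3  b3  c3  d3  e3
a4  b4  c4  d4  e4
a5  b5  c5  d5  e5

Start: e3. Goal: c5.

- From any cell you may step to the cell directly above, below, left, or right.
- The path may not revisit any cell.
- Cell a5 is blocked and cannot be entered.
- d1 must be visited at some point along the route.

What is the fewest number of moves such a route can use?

Any route passes through d1 somewhere between e3 and c5. Summing Manhattan distances along the two legs (e3 → d1 → c5) gives a lower bound of 3 + 5 = 8 moves.
A route of 8 moves achieves this: e3 → e2 → e1 → d1 → d2 → d3 → d4 → d5 → c5.
Since 8 matches the lower bound, it is optimal.

8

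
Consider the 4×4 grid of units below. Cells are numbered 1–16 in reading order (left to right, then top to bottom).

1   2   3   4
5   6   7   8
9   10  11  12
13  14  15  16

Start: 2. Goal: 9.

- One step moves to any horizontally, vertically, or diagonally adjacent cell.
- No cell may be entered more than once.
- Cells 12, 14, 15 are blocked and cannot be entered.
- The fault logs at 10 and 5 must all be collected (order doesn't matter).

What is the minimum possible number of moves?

3

Any route passes through 10 and 5 in some order between 2 and 9. Summing Chebyshev distances along each leg and taking the cheapest ordering (2 → 5 → 10 → 9) gives a lower bound of 1 + 1 + 1 = 3 moves.
A route of 3 moves achieves this: 2 → 5 → 10 → 9.
Since 3 matches the lower bound, it is optimal.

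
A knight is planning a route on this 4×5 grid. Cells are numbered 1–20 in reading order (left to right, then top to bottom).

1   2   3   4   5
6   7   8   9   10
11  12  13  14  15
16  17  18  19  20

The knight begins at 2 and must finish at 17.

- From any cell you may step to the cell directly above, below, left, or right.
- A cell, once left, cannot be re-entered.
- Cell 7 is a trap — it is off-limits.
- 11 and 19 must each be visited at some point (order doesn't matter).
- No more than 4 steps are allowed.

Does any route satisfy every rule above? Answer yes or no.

Even ignoring the no-revisit rule, getting from 2 to 17, taking the cheapest ordering 2 → 11 → 19 → 17 needs at least 3 + 4 + 2 = 9 moves (Manhattan distance per leg), which exceeds the 4-move limit.

no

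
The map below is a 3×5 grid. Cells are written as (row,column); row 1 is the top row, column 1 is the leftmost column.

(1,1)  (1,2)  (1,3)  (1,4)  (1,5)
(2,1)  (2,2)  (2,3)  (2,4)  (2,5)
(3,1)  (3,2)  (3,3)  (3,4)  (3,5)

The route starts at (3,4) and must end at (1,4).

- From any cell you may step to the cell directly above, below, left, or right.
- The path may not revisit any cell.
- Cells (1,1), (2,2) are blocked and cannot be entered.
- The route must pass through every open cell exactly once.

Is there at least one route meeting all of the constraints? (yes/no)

no

Cell (1,2) has only one open neighbour but is neither the start nor the goal, so a Hamiltonian route would have to both enter and leave it through the same neighbour — impossible without revisiting.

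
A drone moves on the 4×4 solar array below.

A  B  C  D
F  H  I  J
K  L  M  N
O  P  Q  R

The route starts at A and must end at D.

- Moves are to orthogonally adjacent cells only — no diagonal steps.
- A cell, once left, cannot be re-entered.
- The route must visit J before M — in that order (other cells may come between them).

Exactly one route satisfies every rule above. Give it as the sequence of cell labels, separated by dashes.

The waypoints must appear in the order J, M, with no cell reused.
Route from A: 3× down (reaching O), 3× right (reaching R), 2× up (reaching J), left to I, down to M, left to L, 2× up (reaching B), 2× right (reaching D) — 15 moves in all.
Check: order respected (J at step 8, M at step 10).

A - F - K - O - P - Q - R - N - J - I - M - L - H - B - C - D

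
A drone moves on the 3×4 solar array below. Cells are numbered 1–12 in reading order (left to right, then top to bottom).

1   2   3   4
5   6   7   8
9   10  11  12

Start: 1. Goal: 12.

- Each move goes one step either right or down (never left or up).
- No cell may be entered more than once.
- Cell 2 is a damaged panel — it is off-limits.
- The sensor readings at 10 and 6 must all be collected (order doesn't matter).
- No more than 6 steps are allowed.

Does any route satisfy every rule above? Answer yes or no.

One route that works: 1 → 5 → 6 → 10 → 11 → 12.

yes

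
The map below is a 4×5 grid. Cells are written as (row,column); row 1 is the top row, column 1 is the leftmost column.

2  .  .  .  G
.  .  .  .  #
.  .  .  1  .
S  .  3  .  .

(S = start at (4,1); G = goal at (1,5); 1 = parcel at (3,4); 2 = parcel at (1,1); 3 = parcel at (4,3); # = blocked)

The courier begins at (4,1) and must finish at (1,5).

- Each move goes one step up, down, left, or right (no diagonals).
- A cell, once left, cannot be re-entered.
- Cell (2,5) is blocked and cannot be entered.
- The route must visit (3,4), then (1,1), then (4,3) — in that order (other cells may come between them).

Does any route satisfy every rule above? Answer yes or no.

no

Ignoring the required order, 70 revisit-free routes from (4,1) to (1,5) pass through all of (3,4), (1,1), and (4,3); the waypoint orders that occur are (1,1) → (4,3) → (3,4) (35); (4,3) → (3,4) → (1,1) (35) — never (3,4) → (1,1) → (4,3).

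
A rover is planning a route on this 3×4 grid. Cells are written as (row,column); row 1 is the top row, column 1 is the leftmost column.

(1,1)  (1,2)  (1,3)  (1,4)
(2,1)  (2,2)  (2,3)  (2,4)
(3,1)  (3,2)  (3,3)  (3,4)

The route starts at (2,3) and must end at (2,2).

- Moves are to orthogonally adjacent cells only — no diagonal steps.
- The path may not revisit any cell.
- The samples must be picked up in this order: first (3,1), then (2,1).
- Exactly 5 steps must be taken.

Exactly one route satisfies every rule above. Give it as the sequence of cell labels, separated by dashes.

(2,3) - (3,3) - (3,2) - (3,1) - (2,1) - (2,2)

The waypoints must appear in the order (3,1), (2,1), with no cell reused.
Route from (2,3): down 1 to (3,3), left 2 to (3,1), up 1 to (2,1), right 1 to (2,2) — 5 moves in all.
Check: order respected ((3,1) at step 3, (2,1) at step 4); 5 moves as required.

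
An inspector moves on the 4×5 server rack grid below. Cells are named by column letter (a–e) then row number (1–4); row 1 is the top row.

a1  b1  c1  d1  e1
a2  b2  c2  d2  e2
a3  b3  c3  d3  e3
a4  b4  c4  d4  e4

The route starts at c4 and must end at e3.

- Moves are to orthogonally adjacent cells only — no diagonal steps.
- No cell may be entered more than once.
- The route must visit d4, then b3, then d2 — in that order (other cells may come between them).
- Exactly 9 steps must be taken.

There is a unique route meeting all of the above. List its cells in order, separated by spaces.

c4 d4 d3 c3 b3 b2 c2 d2 e2 e3

The waypoints must appear in the order d4, b3, d2, with no cell reused.
Route from c4: right to d4, up to d3, 2× left (reaching b3), up to b2, 3× right (reaching e2), down to e3 — 9 moves in all.
Check: order respected (d4 at step 1, b3 at step 4, d2 at step 7); 9 moves as required.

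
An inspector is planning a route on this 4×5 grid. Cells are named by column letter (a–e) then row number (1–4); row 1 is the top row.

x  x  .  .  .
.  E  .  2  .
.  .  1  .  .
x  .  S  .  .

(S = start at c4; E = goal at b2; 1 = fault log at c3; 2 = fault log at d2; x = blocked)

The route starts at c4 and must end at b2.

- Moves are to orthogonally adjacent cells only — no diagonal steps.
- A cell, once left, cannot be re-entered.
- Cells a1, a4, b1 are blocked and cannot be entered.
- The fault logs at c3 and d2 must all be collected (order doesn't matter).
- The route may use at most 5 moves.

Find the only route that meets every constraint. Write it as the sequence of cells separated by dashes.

Any route must reach c3 and d2 and still end at b2 within 5 moves, so the order of the required stops is forced.
Route from c4: up 1 to c3, right 1 to d3, up 1 to d2, left 2 to b2 — 5 moves in all.
Check: all required cells visited; 5 ≤ 5 moves.

c4 - c3 - d3 - d2 - c2 - b2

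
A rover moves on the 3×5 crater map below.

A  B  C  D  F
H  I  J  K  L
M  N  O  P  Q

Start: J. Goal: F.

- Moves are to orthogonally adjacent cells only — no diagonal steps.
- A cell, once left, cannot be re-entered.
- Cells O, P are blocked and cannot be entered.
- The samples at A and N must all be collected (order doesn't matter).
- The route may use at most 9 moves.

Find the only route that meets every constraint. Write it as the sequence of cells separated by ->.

Any route must reach A and N and still end at F within 9 moves, so the order of the required stops is forced.
Route from J: left 1 to I, down 1 to N, left 1 to M, up 2 to A, right 4 to F — 9 moves in all.
Check: all required cells visited; 9 ≤ 9 moves.

J -> I -> N -> M -> H -> A -> B -> C -> D -> F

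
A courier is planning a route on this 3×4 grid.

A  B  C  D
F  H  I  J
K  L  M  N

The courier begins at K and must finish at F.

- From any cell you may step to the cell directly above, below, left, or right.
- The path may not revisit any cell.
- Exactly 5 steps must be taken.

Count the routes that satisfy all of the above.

Need simple routes of exactly 5 moves from K to F (Manhattan distance 1, so 2 moves are spent on a detour and 2 undoing it).
Enumerating: K L H B A F | K L M I H F.
That gives 2 routes.

2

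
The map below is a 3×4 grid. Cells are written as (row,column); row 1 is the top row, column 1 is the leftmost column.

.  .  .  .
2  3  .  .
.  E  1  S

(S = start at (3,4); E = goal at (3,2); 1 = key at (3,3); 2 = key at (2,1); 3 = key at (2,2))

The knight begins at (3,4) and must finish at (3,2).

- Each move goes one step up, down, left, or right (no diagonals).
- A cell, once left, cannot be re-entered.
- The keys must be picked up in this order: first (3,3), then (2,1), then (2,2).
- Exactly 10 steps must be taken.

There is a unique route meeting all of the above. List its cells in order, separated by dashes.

(3,4) - (3,3) - (2,3) - (2,4) - (1,4) - (1,3) - (1,2) - (1,1) - (2,1) - (2,2) - (3,2)

The waypoints must appear in the order (3,3), (2,1), (2,2), with no cell reused.
Route from (3,4): left to (3,3), up to (2,3), right to (2,4), up to (1,4), 3× left (reaching (1,1)), down to (2,1), right to (2,2), down to (3,2) — 10 moves in all.
Check: order respected (1 at step 1, 2 at step 8, 3 at step 9); 10 moves as required.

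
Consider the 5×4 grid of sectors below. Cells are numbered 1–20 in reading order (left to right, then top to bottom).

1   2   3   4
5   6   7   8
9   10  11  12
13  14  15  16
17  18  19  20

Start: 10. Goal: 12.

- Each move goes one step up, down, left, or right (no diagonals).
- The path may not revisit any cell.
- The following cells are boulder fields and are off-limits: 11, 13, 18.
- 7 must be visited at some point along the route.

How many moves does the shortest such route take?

Any route passes through 7 somewhere between 10 and 12. Summing Manhattan distances along the two legs (10 → 7 → 12) gives a lower bound of 2 + 2 = 4 moves.
A route of 4 moves achieves this: 10 → 6 → 7 → 8 → 12.
Since 4 matches the lower bound, it is optimal.

4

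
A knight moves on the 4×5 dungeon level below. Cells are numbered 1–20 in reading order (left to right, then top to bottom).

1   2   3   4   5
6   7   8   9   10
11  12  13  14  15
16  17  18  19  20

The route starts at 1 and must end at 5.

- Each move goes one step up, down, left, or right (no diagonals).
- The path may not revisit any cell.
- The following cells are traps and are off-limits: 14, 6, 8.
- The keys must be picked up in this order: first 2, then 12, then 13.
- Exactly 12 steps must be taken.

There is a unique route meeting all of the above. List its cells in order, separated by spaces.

The waypoints must appear in the order 2, 12, 13, with no cell reused.
Route from 1: right to 2, 2× down (reaching 12), right to 13, down to 18, 2× right (reaching 20), 2× up (reaching 10), left to 9, up to 4, right to 5 — 12 moves in all.
Check: order respected (2 at step 1, 12 at step 3, 13 at step 4); 12 moves as required.

1 2 7 12 13 18 19 20 15 10 9 4 5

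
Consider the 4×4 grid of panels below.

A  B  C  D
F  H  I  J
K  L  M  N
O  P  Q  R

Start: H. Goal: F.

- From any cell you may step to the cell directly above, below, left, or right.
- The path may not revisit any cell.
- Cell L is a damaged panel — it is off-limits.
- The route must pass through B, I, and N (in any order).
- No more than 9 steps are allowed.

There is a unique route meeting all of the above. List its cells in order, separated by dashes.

The budget equals the shortest possible length, so every move has to be on a shortest route through the required cells.
Route from H: right 1 to I, down 1 to M, right 1 to N, up 2 to D, left 3 to A, down 1 to F — 9 moves in all.
Check: all required cells visited; 9 ≤ 9 moves.

H - I - M - N - J - D - C - B - A - F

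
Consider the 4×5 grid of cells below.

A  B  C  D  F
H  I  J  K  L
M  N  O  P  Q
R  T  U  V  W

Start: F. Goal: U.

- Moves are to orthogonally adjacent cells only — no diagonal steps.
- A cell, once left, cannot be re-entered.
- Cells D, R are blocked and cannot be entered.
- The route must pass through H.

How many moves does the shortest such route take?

9

Any route passes through H somewhere between F and U. Summing Manhattan distances along the two legs (F → H → U) gives a lower bound of 5 + 4 = 9 moves.
A route of 9 moves achieves this: F → L → K → J → I → H → M → N → T → U.
Since 9 matches the lower bound, it is optimal.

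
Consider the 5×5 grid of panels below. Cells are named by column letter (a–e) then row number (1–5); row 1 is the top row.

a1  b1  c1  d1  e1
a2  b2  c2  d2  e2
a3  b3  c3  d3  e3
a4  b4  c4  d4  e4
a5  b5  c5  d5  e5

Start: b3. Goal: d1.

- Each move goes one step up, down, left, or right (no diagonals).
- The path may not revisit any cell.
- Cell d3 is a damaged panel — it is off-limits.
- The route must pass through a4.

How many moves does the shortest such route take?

8

Any route passes through a4 somewhere between b3 and d1. Summing Manhattan distances along the two legs (b3 → a4 → d1) gives a lower bound of 2 + 6 = 8 moves.
A route of 8 moves achieves this: b3 → b4 → a4 → a3 → a2 → a1 → b1 → c1 → d1.
Since 8 matches the lower bound, it is optimal.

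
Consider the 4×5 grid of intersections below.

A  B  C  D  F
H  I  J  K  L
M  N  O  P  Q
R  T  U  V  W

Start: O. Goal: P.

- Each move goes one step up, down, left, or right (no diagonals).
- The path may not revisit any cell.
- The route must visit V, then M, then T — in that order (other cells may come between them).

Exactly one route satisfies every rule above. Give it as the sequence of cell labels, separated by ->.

O -> U -> V -> W -> Q -> L -> F -> D -> C -> B -> A -> H -> M -> R -> T -> N -> I -> J -> K -> P

The waypoints must appear in the order V, M, T, with no cell reused.
Route from O: down to U, 2× right (reaching W), 3× up (reaching F), 4× left (reaching A), 3× down (reaching R), right to T, 2× up (reaching I), 2× right (reaching K), down to P — 19 moves in all.
Check: order respected (V at step 2, M at step 12, T at step 14).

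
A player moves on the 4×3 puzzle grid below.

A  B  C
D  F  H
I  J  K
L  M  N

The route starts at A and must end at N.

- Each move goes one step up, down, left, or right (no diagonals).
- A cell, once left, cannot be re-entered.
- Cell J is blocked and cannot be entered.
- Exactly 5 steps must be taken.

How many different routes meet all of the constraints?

Need simple routes of exactly 5 moves from A to N (Manhattan distance 5, so 0 moves are spent on a detour and 0 undoing it).
Enumerating: A D I L M N | A D F H K N | A B F H K N | A B C H K N.
That gives 4 routes.

4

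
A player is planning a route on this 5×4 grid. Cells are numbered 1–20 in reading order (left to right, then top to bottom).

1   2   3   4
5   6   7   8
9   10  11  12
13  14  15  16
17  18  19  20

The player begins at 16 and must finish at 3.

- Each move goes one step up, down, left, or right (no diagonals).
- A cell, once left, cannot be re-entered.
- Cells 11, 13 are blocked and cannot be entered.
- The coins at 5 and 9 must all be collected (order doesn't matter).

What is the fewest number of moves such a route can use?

8

Any route passes through 5 and 9 in some order between 16 and 3. Summing Manhattan distances along each leg and taking the cheapest ordering (16 → 9 → 5 → 3) gives a lower bound of 4 + 1 + 3 = 8 moves.
A route of 8 moves achieves this: 16 → 15 → 14 → 10 → 9 → 5 → 1 → 2 → 3.
Since 8 matches the lower bound, it is optimal.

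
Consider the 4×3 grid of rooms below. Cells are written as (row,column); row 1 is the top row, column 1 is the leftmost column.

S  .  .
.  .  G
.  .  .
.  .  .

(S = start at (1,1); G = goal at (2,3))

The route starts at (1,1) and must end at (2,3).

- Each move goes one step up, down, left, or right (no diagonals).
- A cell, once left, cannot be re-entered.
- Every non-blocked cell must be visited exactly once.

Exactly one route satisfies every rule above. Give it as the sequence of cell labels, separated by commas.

Need to visit all 12 open cells exactly once, starting at (1,1) and ending at (2,3).
Cell (1,3) has only two open neighbours ((2,3) and (1,2)), so the path must pass straight through it: one of those is the cell it's entered from and the other is where it exits.
Route from (1,1): 3× down (reaching (4,1)), 2× right (reaching (4,3)), up to (3,3), left to (3,2), 2× up (reaching (1,2)), right to (1,3), down to (2,3) — 11 moves in all.
Check: all 12 open cells covered.

(1,1), (2,1), (3,1), (4,1), (4,2), (4,3), (3,3), (3,2), (2,2), (1,2), (1,3), (2,3)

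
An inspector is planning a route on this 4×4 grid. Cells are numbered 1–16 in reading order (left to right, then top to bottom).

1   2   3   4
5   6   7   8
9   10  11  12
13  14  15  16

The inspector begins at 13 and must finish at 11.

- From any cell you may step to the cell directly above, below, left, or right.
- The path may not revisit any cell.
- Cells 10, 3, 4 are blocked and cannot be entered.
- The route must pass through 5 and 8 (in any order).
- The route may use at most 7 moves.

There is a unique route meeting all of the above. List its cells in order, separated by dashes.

13 - 9 - 5 - 6 - 7 - 8 - 12 - 11

The 7-move cap with required stops at 5, 8 leaves no slack for detours.
Route from 13: up 2 to 5, right 3 to 8, down 1 to 12, left 1 to 11 — 7 moves in all.
Check: all required cells visited; 7 ≤ 7 moves.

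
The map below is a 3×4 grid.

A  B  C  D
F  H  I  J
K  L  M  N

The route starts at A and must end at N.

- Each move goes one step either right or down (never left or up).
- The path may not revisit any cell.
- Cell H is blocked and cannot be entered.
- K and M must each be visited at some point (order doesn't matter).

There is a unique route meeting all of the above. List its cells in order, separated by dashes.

Moves only go right or down, so the column and row indices never decrease.
Route from A: down 2 to K, right 3 to N — 5 moves in all.
Check: all required cells visited.

A - F - K - L - M - N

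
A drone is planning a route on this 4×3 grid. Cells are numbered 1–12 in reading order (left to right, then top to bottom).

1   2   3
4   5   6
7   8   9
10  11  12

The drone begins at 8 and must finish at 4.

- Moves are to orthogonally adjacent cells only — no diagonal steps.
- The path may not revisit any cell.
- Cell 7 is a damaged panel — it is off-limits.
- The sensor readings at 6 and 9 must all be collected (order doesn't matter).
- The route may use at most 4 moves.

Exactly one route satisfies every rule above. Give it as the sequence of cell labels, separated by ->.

8 -> 9 -> 6 -> 5 -> 4

The 4-move cap with required stops at 6, 9 leaves no slack for detours.
Route from 8: right 1 to 9, up 1 to 6, left 2 to 4 — 4 moves in all.
Check: all required cells visited; 4 ≤ 4 moves.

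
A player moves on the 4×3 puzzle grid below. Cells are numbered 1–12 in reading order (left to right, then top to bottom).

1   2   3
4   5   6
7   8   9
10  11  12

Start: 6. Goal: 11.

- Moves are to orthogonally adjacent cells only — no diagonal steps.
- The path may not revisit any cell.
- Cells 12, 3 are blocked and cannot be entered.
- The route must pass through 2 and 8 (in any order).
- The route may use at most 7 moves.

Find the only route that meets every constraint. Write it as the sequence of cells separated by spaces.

Any route must reach 2 and 8 and still end at 11 within 7 moves, so the order of the required stops is forced.
Route from 6: left to 5, up to 2, left to 1, 2× down (reaching 7), right to 8, down to 11 — 7 moves in all.
Check: all required cells visited; 7 ≤ 7 moves.

6 5 2 1 4 7 8 11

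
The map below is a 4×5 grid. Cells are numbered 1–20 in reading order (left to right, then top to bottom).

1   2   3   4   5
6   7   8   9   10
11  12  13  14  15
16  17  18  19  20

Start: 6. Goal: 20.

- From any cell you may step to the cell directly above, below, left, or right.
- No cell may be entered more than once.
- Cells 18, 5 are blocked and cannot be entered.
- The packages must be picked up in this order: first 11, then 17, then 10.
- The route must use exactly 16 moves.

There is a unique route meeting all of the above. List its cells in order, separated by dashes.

6 - 11 - 16 - 17 - 12 - 13 - 8 - 7 - 2 - 3 - 4 - 9 - 10 - 15 - 14 - 19 - 20

The waypoints must appear in the order 11, 17, 10, with no cell reused.
Route from 6: down 2 to 16, right 1 to 17, up 1 to 12, right 1 to 13, up 1 to 8, left 1 to 7, up 1 to 2, right 2 to 4, down 1 to 9, right 1 to 10, down 1 to 15, left 1 to 14, down 1 to 19, right 1 to 20 — 16 moves in all.
Check: order respected (11 at step 1, 17 at step 3, 10 at step 12); 16 moves as required.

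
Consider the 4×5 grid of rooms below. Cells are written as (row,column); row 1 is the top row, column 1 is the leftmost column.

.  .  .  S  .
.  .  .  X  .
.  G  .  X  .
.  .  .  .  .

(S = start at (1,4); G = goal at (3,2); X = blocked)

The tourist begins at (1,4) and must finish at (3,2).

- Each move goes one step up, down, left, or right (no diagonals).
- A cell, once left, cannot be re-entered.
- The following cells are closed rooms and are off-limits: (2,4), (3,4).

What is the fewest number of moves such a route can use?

4

The Manhattan distance from (1,4) to (3,2) is |1−3| + |4−2| = 4, so at least 4 moves are needed.
A route of 4 moves achieves this: (1,4) → (1,3) → (2,3) → (3,3) → (3,2).
Since 4 matches the lower bound, it is optimal.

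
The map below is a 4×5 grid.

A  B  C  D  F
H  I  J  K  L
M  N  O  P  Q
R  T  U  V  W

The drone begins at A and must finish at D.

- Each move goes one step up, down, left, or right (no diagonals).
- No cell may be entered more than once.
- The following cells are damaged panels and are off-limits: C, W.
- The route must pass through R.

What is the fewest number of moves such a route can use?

Any route passes through R somewhere between A and D. Summing Manhattan distances along the two legs (A → R → D) gives a lower bound of 3 + 6 = 9 moves.
A route of 9 moves achieves this: A → H → M → R → T → N → I → J → K → D.
Since 9 matches the lower bound, it is optimal.

9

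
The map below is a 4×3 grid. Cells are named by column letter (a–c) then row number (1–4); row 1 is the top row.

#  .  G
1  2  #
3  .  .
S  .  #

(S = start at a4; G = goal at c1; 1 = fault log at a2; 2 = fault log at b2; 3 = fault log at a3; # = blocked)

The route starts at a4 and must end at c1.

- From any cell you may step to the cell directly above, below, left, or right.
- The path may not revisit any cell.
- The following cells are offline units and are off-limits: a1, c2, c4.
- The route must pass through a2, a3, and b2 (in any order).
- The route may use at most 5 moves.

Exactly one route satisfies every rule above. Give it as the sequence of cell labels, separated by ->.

a4 -> a3 -> a2 -> b2 -> b1 -> c1

The budget equals the shortest possible length, so every move has to be on a shortest route through the required cells.
Route from a4: 2× up (reaching a2), right to b2, up to b1, right to c1 — 5 moves in all.
Check: all required cells visited; 5 ≤ 5 moves.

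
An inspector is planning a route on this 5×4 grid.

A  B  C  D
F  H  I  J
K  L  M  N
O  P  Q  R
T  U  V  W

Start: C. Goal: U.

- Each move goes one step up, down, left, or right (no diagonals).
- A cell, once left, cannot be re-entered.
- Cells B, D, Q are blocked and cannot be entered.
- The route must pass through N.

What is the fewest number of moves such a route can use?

7

Any route passes through N somewhere between C and U. Summing Manhattan distances along the two legs (C → N → U) gives a lower bound of 3 + 4 = 7 moves.
A route of 7 moves achieves this: C → I → M → N → R → W → V → U.
Since 7 matches the lower bound, it is optimal.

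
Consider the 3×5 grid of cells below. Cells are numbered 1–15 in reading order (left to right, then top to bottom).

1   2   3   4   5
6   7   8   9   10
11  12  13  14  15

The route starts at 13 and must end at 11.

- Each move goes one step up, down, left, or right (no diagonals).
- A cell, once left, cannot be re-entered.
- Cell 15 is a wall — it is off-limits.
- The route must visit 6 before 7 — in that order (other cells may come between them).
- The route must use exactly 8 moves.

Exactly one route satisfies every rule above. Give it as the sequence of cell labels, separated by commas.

13, 8, 3, 2, 1, 6, 7, 12, 11

The waypoints must appear in the order 6, 7, with no cell reused.
Route from 13: up 2 to 3, left 2 to 1, down 1 to 6, right 1 to 7, down 1 to 12, left 1 to 11 — 8 moves in all.
Check: order respected (6 at step 5, 7 at step 6); 8 moves as required.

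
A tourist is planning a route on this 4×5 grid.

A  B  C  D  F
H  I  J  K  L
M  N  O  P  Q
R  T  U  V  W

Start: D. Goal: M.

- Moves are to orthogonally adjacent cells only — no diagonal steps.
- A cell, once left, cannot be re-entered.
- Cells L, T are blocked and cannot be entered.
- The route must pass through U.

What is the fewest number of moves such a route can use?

Any route passes through U somewhere between D and M. Summing Manhattan distances along the two legs (D → U → M) gives a lower bound of 4 + 3 = 7 moves.
A route of 7 moves achieves this: D → K → P → V → U → O → N → M.
Since 7 matches the lower bound, it is optimal.

7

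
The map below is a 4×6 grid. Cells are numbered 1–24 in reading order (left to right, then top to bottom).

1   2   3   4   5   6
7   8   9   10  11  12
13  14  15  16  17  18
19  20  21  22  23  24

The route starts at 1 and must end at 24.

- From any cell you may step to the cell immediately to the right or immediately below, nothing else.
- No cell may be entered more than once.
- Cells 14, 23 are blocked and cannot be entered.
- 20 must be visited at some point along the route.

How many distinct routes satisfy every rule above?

0

A right/down-only route from 1 to 24 makes exactly 3 down-moves and 5 right-moves in some order.
With no other constraints that would be C(8,3) = 56 routes.
Split at 20 and multiply the segment counts (each segment already excludes blocked cells): 1→20: 1; 20→24: 0; product = 0.
No route satisfies every constraint, so the count is 0.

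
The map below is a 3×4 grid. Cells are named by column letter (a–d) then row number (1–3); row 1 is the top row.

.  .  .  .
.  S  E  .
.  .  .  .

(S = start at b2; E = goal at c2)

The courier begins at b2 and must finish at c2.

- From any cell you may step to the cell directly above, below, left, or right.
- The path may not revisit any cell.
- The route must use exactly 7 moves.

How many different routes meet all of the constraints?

Need simple routes of exactly 7 moves from b2 to c2 (Manhattan distance 1, so 3 moves are spent on a detour and 3 undoing it).
Enumerating: b2 b1 a1 a2 a3 b3 c3 c2 | b2 b1 c1 d1 d2 d3 c3 c2 | b2 b3 a3 a2 a1 b1 c1 c2 | b2 b3 c3 d3 d2 d1 c1 c2 | b2 a2 a1 b1 c1 d1 d2 c2 | b2 a2 a3 b3 c3 d3 d2 c2.
That gives 6 routes.

6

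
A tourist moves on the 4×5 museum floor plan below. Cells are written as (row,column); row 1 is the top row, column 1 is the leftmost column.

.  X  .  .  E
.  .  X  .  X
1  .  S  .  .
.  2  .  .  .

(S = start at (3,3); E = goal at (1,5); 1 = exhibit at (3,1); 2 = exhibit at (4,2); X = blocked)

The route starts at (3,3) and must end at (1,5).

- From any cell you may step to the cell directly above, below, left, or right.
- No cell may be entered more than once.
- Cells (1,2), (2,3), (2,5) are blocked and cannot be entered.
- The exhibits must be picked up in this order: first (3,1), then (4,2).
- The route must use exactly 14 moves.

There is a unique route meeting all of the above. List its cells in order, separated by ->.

(3,3) -> (3,2) -> (2,2) -> (2,1) -> (3,1) -> (4,1) -> (4,2) -> (4,3) -> (4,4) -> (4,5) -> (3,5) -> (3,4) -> (2,4) -> (1,4) -> (1,5)

The waypoints must appear in the order (3,1), (4,2), with no cell reused.
Route from (3,3): left to (3,2), up to (2,2), left to (2,1), 2× down (reaching (4,1)), 4× right (reaching (4,5)), up to (3,5), left to (3,4), 2× up (reaching (1,4)), right to (1,5) — 14 moves in all.
Check: order respected (1 at step 4, 2 at step 6); 14 moves as required.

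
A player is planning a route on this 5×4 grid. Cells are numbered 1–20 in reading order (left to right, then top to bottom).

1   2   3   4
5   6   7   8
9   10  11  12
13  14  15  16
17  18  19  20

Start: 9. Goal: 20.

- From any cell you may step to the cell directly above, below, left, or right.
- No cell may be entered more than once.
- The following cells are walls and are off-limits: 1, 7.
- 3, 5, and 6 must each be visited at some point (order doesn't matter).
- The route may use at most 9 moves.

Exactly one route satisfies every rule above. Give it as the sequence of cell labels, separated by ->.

9 -> 5 -> 6 -> 2 -> 3 -> 4 -> 8 -> 12 -> 16 -> 20

The 9-move cap with required stops at 3, 5, 6 leaves no slack for detours.
Route from 9: up 1 to 5, right 1 to 6, up 1 to 2, right 2 to 4, down 4 to 20 — 9 moves in all.
Check: all required cells visited; 9 ≤ 9 moves.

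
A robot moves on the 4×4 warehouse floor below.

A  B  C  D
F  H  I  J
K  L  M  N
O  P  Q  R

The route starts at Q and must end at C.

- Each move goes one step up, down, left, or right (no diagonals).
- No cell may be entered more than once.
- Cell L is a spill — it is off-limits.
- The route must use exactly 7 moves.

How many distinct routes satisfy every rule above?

8

Need simple routes of exactly 7 moves from Q to C (Manhattan distance 3, so 2 moves are spent on a detour and 2 undoing it).
Enumerating: Q M I H F A B C | Q M N J I H B C | Q P O K F A B C | Q P O K F H B C | Q P O K F H I C | Q R N J I H B C | Q R N M I H B C | Q R N M I J D C.
That gives 8 routes.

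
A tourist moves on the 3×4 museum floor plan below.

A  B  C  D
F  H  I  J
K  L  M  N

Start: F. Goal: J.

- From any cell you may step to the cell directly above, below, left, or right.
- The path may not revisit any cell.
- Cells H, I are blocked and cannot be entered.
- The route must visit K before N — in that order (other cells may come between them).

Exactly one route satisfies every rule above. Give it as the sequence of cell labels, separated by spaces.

F K L M N J

The waypoints must appear in the order K, N, with no cell reused.
Route from F: down to K, 3× right (reaching N), up to J — 5 moves in all.
Check: order respected (K at step 1, N at step 4).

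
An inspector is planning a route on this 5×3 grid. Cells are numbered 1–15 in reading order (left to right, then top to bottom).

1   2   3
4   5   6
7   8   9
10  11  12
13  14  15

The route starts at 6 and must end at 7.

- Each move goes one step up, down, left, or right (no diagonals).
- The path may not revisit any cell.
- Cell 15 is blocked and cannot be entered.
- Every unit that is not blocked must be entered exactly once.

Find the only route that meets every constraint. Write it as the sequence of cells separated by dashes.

Need to visit all 14 open cells exactly once, starting at 6 and ending at 7.
Cell 14 has only two open neighbours (11 and 13), so the path must pass straight through it: one of those is the cell it's entered from and the other is where it exits.
Route from 6: up 1 to 3, left 2 to 1, down 1 to 4, right 1 to 5, down 1 to 8, right 1 to 9, down 1 to 12, left 1 to 11, down 1 to 14, left 1 to 13, up 2 to 7 — 13 moves in all.
Check: all 14 open cells covered.

6 - 3 - 2 - 1 - 4 - 5 - 8 - 9 - 12 - 11 - 14 - 13 - 10 - 7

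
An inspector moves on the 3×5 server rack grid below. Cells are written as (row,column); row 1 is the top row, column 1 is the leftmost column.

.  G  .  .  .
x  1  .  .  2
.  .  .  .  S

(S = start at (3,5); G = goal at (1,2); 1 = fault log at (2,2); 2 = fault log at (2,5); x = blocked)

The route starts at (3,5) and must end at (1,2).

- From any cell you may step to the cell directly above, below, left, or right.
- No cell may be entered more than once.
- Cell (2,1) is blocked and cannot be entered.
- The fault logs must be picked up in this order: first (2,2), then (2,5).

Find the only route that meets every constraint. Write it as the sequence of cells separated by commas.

The waypoints must appear in the order (2,2), (2,5), with no cell reused.
Route from (3,5): left 3 to (3,2), up 1 to (2,2), right 3 to (2,5), up 1 to (1,5), left 3 to (1,2) — 11 moves in all.
Check: order respected (1 at step 4, 2 at step 7).

(3,5), (3,4), (3,3), (3,2), (2,2), (2,3), (2,4), (2,5), (1,5), (1,4), (1,3), (1,2)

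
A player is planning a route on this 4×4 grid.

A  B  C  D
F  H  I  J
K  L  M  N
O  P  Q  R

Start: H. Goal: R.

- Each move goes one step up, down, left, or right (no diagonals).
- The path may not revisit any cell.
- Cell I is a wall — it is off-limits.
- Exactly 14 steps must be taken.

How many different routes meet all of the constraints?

Need simple routes of exactly 14 moves from H to R (Manhattan distance 4, so 5 moves are spent on a detour and 5 undoing it).
Enumerating: H L P O K F A B C D J N M Q R | H L M Q P O K F A B C D J N R | H L M N J D C B A F K O P Q R | H F A B C D J N M L K O P Q R.
That gives 4 routes.

4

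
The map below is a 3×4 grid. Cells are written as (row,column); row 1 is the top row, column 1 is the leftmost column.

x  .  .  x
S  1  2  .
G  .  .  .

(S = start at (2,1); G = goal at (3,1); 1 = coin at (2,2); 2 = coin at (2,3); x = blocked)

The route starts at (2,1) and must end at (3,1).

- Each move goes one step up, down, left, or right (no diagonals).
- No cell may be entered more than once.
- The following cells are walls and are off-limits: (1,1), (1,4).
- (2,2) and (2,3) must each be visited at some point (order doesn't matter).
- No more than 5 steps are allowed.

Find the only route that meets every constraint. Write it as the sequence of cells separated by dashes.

(2,1) - (2,2) - (2,3) - (3,3) - (3,2) - (3,1)

The budget equals the shortest possible length, so every move has to be on a shortest route through the required cells.
Route from (2,1): right 2 to (2,3), down 1 to (3,3), left 2 to (3,1) — 5 moves in all.
Check: all required cells visited; 5 ≤ 5 moves.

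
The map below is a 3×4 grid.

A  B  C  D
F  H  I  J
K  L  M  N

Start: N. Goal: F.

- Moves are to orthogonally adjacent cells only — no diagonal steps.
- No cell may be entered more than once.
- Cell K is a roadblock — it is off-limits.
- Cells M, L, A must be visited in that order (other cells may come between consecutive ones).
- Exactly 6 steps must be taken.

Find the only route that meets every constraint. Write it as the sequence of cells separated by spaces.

N M L H B A F

The waypoints must appear in the order M, L, A, with no cell reused.
Route from N: 2× left (reaching L), 2× up (reaching B), left to A, down to F — 6 moves in all.
Check: order respected (M at step 1, L at step 2, A at step 5); 6 moves as required.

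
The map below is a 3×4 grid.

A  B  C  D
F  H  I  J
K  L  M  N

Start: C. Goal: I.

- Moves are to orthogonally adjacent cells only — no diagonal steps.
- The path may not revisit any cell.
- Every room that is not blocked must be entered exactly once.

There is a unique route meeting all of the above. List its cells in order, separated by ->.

C -> D -> J -> N -> M -> L -> K -> F -> A -> B -> H -> I

Need to visit all 12 open cells exactly once, starting at C and ending at I.
Cell A has only two open neighbours (F and B), so the path must pass straight through it: one of those is the cell it's entered from and the other is where it exits.
Route from C: right to D, 2× down (reaching N), 3× left (reaching K), 2× up (reaching A), right to B, down to H, right to I — 11 moves in all.
Check: all 12 open cells covered.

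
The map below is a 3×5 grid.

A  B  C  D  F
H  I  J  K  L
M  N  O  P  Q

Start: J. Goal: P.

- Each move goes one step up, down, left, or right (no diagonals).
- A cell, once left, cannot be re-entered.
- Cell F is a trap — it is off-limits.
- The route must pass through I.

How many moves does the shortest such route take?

4

Any route passes through I somewhere between J and P. Summing Manhattan distances along the two legs (J → I → P) gives a lower bound of 1 + 3 = 4 moves.
A route of 4 moves achieves this: J → I → N → O → P.
Since 4 matches the lower bound, it is optimal.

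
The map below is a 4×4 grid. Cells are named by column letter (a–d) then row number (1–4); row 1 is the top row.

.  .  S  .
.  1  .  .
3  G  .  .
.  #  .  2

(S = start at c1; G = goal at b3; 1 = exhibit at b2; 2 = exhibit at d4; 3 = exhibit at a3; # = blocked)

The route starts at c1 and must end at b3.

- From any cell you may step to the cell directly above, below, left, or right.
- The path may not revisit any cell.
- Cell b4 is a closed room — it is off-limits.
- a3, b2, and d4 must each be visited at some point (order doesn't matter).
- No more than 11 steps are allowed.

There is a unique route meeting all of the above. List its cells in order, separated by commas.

The budget equals the shortest possible length, so every move has to be on a shortest route through the required cells.
Route from c1: right to d1, 3× down (reaching d4), left to c4, 2× up (reaching c2), 2× left (reaching a2), down to a3, right to b3 — 11 moves in all.
Check: all required cells visited; 11 ≤ 11 moves.

c1, d1, d2, d3, d4, c4, c3, c2, b2, a2, a3, b3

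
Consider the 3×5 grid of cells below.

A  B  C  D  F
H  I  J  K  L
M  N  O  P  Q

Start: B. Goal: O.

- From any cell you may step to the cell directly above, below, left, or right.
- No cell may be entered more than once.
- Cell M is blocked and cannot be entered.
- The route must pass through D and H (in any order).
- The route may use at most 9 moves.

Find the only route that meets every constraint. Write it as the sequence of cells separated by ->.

B -> A -> H -> I -> J -> C -> D -> K -> P -> O

Any route must reach D and H and still end at O within 9 moves, so the order of the required stops is forced.
Route from B: left 1 to A, down 1 to H, right 2 to J, up 1 to C, right 1 to D, down 2 to P, left 1 to O — 9 moves in all.
Check: all required cells visited; 9 ≤ 9 moves.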